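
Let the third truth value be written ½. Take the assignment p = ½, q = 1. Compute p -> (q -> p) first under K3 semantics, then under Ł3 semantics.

In K3: q -> p = 1 -> ½ = ½
p -> (q -> p) = ½ -> ½ = ½
In Ł3: q -> p = 1 -> ½ = ½  [min(1, 1−1+½)]
p -> (q -> p) = ½ -> ½ = 1
They differ because K3 and Ł3 treat ½ differently under implication.

½; 1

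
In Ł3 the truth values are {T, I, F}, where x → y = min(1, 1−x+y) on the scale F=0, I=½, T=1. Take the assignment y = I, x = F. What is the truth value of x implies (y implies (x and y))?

T

x and y = F and I = F
y implies (x and y) = I implies F = I  [min(1, 1−½+0)]
x implies (y implies (x and y)) = F implies I = T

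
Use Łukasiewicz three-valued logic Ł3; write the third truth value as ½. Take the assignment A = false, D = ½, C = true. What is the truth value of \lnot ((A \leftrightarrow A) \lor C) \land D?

A \leftrightarrow A = false \leftrightarrow false = true
(A \leftrightarrow A) \lor C = true \lor true = true
\lnot ((A \leftrightarrow A) \lor C) = \lnot true = false
\lnot ((A \leftrightarrow A) \lor C) \land D = false \land ½ = false

false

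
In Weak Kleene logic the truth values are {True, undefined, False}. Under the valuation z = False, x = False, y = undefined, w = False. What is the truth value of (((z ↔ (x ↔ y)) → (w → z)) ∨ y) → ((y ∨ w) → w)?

x ↔ y = False ↔ undefined = undefined
z ↔ (x ↔ y) = False ↔ undefined = undefined
w → z = False → False = True
(z ↔ (x ↔ y)) → (w → z) = undefined → True = undefined  [any arg is the third value ⇒ result is the third value]
((z ↔ (x ↔ y)) → (w → z)) ∨ y = undefined ∨ undefined = undefined
y ∨ w = undefined ∨ False = undefined
(y ∨ w) → w = undefined → False = undefined
(((z ↔ (x ↔ y)) → (w → z)) ∨ y) → ((y ∨ w) → w) = undefined → undefined = undefined

undefined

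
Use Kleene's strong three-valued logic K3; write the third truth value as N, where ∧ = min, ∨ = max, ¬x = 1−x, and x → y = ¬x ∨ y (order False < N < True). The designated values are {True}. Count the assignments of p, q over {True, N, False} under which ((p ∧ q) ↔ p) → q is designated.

4

Designated under: (p=True, q=True); (p=True, q=False); (p=N, q=True); (p=False, q=True).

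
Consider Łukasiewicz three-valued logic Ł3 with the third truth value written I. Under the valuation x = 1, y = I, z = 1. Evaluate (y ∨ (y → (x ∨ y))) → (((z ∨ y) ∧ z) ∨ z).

1

x ∨ y = 1 ∨ I = 1
y → (x ∨ y) = I → 1 = 1  [min(1, 1−½+1)]
y ∨ (y → (x ∨ y)) = I ∨ 1 = 1
z ∨ y = 1 ∨ I = 1
(z ∨ y) ∧ z = 1 ∧ 1 = 1
((z ∨ y) ∧ z) ∨ z = 1 ∨ 1 = 1
(y ∨ (y → (x ∨ y))) → (((z ∨ y) ∧ z) ∨ z) = 1 → 1 = 1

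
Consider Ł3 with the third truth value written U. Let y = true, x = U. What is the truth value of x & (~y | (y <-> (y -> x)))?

~y = ~true = false
y -> x = true -> U = U  [min(1, 1−1+½)]
y <-> (y -> x) = true <-> U = U
~y | (y <-> (y -> x)) = false | U = U
x & (~y | (y <-> (y -> x))) = U & U = U

U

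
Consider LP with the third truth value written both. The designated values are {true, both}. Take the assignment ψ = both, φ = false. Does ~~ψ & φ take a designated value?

~ψ = ~both = both
~~ψ = ~both = both
~~ψ & φ = both & false = false
false ∉ {true, both}.

No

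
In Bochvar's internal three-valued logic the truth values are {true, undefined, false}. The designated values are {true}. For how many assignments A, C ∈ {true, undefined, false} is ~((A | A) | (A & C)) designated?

Designated under: (A=false, C=true); (A=false, C=false).

2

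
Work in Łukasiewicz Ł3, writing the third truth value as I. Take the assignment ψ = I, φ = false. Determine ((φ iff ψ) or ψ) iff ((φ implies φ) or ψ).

φ iff ψ = false iff I = I
(φ iff ψ) or ψ = I or I = I
φ implies φ = false implies false = true
(φ implies φ) or ψ = true or I = true
((φ iff ψ) or ψ) iff ((φ implies φ) or ψ) = I iff true = I

I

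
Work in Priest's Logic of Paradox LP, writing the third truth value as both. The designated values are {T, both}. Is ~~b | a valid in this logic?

Countermodel: b=F, a=F gives F, which is not designated.

No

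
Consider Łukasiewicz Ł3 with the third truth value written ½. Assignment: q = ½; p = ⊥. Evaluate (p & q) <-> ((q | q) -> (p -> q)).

p & q = ⊥ & ½ = ⊥
q | q = ½ | ½ = ½
p -> q = ⊥ -> ½ = ⊤  [min(1, 1−0+½)]
(q | q) -> (p -> q) = ½ -> ⊤ = ⊤
(p & q) <-> ((q | q) -> (p -> q)) = ⊥ <-> ⊤ = ⊥

⊥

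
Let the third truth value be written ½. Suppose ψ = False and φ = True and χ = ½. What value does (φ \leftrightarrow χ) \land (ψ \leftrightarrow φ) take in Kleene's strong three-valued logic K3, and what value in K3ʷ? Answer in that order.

In Kleene's strong three-valued logic K3: φ \leftrightarrow χ = True \leftrightarrow ½ = ½
ψ \leftrightarrow φ = False \leftrightarrow True = False
(φ \leftrightarrow χ) \land (ψ \leftrightarrow φ) = ½ \land False = False
In K3ʷ: φ \leftrightarrow χ = True \leftrightarrow ½ = ½
ψ \leftrightarrow φ = False \leftrightarrow True = False
(φ \leftrightarrow χ) \land (ψ \leftrightarrow φ) = ½ \land False = ½
They differ because Kleene's strong three-valued logic K3 and K3ʷ treat ½ differently under the binary connectives.

False; ½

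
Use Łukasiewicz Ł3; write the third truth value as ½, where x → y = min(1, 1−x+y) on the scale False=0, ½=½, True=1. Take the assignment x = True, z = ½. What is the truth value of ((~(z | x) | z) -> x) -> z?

½

z | x = ½ | True = True
~(z | x) = ~True = False
~(z | x) | z = False | ½ = ½
(~(z | x) | z) -> x = ½ -> True = True
((~(z | x) | z) -> x) -> z = True -> ½ = ½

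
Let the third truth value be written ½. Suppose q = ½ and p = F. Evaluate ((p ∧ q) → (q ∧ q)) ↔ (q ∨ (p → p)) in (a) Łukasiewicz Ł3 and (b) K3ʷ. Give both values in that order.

In Łukasiewicz Ł3: p ∧ q = F ∧ ½ = F
q ∧ q = ½ ∧ ½ = ½
(p ∧ q) → (q ∧ q) = F → ½ = T  [min(1, 1−0+½)]
p → p = F → F = T
q ∨ (p → p) = ½ ∨ T = T
((p ∧ q) → (q ∧ q)) ↔ (q ∨ (p → p)) = T ↔ T = T
In K3ʷ: p ∧ q = F ∧ ½ = ½
q ∧ q = ½ ∧ ½ = ½
(p ∧ q) → (q ∧ q) = ½ → ½ = ½  [any arg is the third value ⇒ result is the third value]
p → p = F → F = T
q ∨ (p → p) = ½ ∨ T = ½
((p ∧ q) → (q ∧ q)) ↔ (q ∨ (p → p)) = ½ ↔ ½ = ½
They differ because Łukasiewicz Ł3 and K3ʷ treat ½ differently under the binary connectives.

T; ½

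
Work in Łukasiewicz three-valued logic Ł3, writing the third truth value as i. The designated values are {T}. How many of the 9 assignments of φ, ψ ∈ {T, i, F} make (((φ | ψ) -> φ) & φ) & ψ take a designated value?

1

Designated under: (φ=T, ψ=T).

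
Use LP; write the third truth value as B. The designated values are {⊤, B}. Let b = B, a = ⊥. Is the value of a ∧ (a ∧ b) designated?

a ∧ b = ⊥ ∧ B = ⊥
a ∧ (a ∧ b) = ⊥ ∧ ⊥ = ⊥
⊥ ∉ {⊤, B}.

No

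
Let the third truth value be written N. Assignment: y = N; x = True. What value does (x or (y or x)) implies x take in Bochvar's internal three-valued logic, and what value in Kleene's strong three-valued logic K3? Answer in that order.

N; True

In Bochvar's internal three-valued logic: y or x = N or True = N
x or (y or x) = True or N = N
(x or (y or x)) implies x = N implies True = N  [any arg is the third value ⇒ result is the third value]
In Kleene's strong three-valued logic K3: y or x = N or True = True
x or (y or x) = True or True = True
(x or (y or x)) implies x = True implies True = True
They differ because Bochvar's internal three-valued logic and Kleene's strong three-valued logic K3 treat N differently under the binary connectives.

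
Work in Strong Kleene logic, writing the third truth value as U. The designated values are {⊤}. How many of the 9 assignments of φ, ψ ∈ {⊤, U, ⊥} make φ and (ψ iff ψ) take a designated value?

Designated under: (φ=⊤, ψ=⊤); (φ=⊤, ψ=⊥).

2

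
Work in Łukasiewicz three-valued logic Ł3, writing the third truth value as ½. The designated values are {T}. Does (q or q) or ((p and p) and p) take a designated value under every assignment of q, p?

Countermodel: q=½, p=½ gives ½, which is not designated.

No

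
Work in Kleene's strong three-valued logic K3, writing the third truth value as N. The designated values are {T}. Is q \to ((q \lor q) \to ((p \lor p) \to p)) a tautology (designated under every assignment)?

No

Countermodel: q=T, p=N gives N, which is not designated.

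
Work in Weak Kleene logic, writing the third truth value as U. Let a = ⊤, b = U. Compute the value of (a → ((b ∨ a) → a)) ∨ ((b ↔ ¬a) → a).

U

b ∨ a = U ∨ ⊤ = U
(b ∨ a) → a = U → ⊤ = U  [any arg is the third value ⇒ result is the third value]
a → ((b ∨ a) → a) = ⊤ → U = U
¬a = ¬⊤ = ⊥
b ↔ ¬a = U ↔ ⊥ = U
(b ↔ ¬a) → a = U → ⊤ = U
(a → ((b ∨ a) → a)) ∨ ((b ↔ ¬a) → a) = U ∨ U = U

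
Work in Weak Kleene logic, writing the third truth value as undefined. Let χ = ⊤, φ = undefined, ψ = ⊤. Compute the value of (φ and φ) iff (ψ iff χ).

undefined

φ and φ = undefined and undefined = undefined
ψ iff χ = ⊤ iff ⊤ = ⊤
(φ and φ) iff (ψ iff χ) = undefined iff ⊤ = undefined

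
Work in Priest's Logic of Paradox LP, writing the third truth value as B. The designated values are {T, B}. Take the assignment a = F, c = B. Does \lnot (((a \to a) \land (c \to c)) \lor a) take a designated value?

Yes

a \to a = F \to F = T
c \to c = B \to B = B  [\lnot B \lor B]
(a \to a) \land (c \to c) = T \land B = B
((a \to a) \land (c \to c)) \lor a = B \lor F = B
\lnot (((a \to a) \land (c \to c)) \lor a) = \lnot B = B
B ∈ {T, B}.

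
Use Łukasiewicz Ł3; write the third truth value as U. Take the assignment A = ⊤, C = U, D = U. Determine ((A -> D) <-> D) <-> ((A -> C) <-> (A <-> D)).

⊤

A -> D = ⊤ -> U = U
(A -> D) <-> D = U <-> U = ⊤
A -> C = ⊤ -> U = U
A <-> D = ⊤ <-> U = U
(A -> C) <-> (A <-> D) = U <-> U = ⊤
((A -> D) <-> D) <-> ((A -> C) <-> (A <-> D)) = ⊤ <-> ⊤ = ⊤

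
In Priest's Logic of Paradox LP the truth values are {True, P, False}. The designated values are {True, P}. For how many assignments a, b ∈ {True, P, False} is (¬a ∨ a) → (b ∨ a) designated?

Of the 9 assignments, 8 give a value in {True, P}.

8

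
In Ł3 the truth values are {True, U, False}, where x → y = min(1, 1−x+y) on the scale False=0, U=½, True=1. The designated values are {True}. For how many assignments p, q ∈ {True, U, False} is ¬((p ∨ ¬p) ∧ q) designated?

Designated under: (p=True, q=False); (p=U, q=False); (p=False, q=False).

3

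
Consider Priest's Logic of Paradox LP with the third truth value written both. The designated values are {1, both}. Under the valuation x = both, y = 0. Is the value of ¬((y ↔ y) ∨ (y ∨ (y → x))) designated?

No

y ↔ y = 0 ↔ 0 = 1
y → x = 0 → both = 1  [¬0 ∨ both]
y ∨ (y → x) = 0 ∨ 1 = 1
(y ↔ y) ∨ (y ∨ (y → x)) = 1 ∨ 1 = 1
¬((y ↔ y) ∨ (y ∨ (y → x))) = ¬1 = 0
0 ∉ {1, both}.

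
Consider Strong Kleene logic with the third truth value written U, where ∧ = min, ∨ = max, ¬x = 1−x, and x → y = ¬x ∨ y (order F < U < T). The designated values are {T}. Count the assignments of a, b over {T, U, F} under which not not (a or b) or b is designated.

5

Of the 9 assignments, 5 give a value in {T}.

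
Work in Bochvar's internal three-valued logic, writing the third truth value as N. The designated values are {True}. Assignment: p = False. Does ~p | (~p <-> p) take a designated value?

Yes

~p = ~False = True
~p = ~False = True
~p <-> p = True <-> False = False
~p | (~p <-> p) = True | False = True
True ∈ {True}.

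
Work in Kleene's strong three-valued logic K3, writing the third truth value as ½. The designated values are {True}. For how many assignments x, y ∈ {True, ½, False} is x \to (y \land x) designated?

4

Designated under: (x=True, y=True); (x=False, y=True); (x=False, y=½); (x=False, y=False).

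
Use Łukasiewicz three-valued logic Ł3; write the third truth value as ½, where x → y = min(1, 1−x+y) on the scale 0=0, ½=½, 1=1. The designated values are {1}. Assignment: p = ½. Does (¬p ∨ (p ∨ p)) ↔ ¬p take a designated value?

¬p = ¬½ = ½
p ∨ p = ½ ∨ ½ = ½
¬p ∨ (p ∨ p) = ½ ∨ ½ = ½
¬p = ¬½ = ½
(¬p ∨ (p ∨ p)) ↔ ¬p = ½ ↔ ½ = 1  [1 − |½−½|]
1 ∈ {1}.

Yes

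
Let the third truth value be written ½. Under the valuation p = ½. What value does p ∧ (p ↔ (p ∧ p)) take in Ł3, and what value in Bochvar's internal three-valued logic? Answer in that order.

In Ł3: p ∧ p = ½ ∧ ½ = ½
p ↔ (p ∧ p) = ½ ↔ ½ = T
p ∧ (p ↔ (p ∧ p)) = ½ ∧ T = ½
In Bochvar's internal three-valued logic: p ∧ p = ½ ∧ ½ = ½
p ↔ (p ∧ p) = ½ ↔ ½ = ½
p ∧ (p ↔ (p ∧ p)) = ½ ∧ ½ = ½

½; ½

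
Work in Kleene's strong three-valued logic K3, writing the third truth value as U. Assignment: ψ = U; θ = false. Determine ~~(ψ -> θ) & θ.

false

ψ -> θ = U -> false = U  [~U | false]
~(ψ -> θ) = ~U = U
~~(ψ -> θ) = ~U = U
~~(ψ -> θ) & θ = U & false = false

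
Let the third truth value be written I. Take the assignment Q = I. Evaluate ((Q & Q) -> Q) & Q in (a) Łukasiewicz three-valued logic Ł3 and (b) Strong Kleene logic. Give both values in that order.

I; I

In Łukasiewicz three-valued logic Ł3: Q & Q = I & I = I
(Q & Q) -> Q = I -> I = True  [min(1, 1−½+½)]
((Q & Q) -> Q) & Q = True & I = I
In Strong Kleene logic: Q & Q = I & I = I
(Q & Q) -> Q = I -> I = I  [~I | I]
((Q & Q) -> Q) & Q = I & I = I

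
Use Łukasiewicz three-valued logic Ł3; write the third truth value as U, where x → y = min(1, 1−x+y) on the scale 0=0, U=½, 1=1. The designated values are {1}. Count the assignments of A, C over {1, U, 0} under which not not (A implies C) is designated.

Of the 9 assignments, 6 give a value in {1}.

6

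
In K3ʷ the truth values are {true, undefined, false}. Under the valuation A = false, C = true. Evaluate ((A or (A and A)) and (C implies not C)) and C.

false

A and A = false and false = false
A or (A and A) = false or false = false
not C = not true = false
C implies not C = true implies false = false
(A or (A and A)) and (C implies not C) = false and false = false
((A or (A and A)) and (C implies not C)) and C = false and true = false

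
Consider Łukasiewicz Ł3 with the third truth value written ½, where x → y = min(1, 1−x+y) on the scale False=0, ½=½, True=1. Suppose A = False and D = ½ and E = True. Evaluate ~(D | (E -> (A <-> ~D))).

~D = ~½ = ½
A <-> ~D = False <-> ½ = ½
E -> (A <-> ~D) = True -> ½ = ½
D | (E -> (A <-> ~D)) = ½ | ½ = ½
~(D | (E -> (A <-> ~D))) = ~½ = ½

½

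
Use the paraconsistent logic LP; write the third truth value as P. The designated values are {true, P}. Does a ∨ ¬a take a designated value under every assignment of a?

Every assignment of a over {true, P, false} gives a value in {true, P}.
In particular, with a=P: a ∨ ¬a = P.

Yes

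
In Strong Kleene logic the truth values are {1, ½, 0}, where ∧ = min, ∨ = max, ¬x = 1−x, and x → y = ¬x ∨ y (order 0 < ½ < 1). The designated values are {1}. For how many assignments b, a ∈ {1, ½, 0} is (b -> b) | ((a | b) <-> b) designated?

6

Of the 9 assignments, 6 give a value in {1}.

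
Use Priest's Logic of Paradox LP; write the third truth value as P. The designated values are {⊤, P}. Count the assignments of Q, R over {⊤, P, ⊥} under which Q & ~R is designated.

4

Designated under: (Q=⊤, R=P); (Q=⊤, R=⊥); (Q=P, R=P); (Q=P, R=⊥).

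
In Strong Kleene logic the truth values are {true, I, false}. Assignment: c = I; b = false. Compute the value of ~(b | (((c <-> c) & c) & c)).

I

c <-> c = I <-> I = I
(c <-> c) & c = I & I = I
((c <-> c) & c) & c = I & I = I
b | (((c <-> c) & c) & c) = false | I = I
~(b | (((c <-> c) & c) & c)) = ~I = I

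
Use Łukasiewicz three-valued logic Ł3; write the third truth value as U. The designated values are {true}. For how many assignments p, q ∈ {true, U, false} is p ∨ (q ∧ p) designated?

Designated under: (p=true, q=true); (p=true, q=U); (p=true, q=false).

3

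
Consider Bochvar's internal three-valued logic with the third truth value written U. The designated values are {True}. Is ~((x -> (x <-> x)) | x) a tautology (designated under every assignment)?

No

Countermodel: x=True gives False, which is not designated.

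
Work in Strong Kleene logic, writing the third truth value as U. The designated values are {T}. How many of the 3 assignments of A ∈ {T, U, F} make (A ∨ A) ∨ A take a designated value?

1

A=T: T ✓
A=U: U ·
A=F: F ·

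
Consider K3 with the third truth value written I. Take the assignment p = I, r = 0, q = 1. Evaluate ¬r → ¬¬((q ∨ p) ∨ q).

¬r = ¬0 = 1
q ∨ p = 1 ∨ I = 1
(q ∨ p) ∨ q = 1 ∨ 1 = 1
¬((q ∨ p) ∨ q) = ¬1 = 0
¬¬((q ∨ p) ∨ q) = ¬0 = 1
¬r → ¬¬((q ∨ p) ∨ q) = 1 → 1 = 1

1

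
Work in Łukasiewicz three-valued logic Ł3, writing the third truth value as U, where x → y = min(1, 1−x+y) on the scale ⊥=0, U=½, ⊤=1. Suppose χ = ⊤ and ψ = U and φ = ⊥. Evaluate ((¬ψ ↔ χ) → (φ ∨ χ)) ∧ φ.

⊥

¬ψ = ¬U = U
¬ψ ↔ χ = U ↔ ⊤ = U  [1 − |½−1|]
φ ∨ χ = ⊥ ∨ ⊤ = ⊤
(¬ψ ↔ χ) → (φ ∨ χ) = U → ⊤ = ⊤
((¬ψ ↔ χ) → (φ ∨ χ)) ∧ φ = ⊤ ∧ ⊥ = ⊥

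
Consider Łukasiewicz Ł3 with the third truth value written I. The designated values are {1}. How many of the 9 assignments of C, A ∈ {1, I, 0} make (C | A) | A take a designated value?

5

Of the 9 assignments, 5 give a value in {1}.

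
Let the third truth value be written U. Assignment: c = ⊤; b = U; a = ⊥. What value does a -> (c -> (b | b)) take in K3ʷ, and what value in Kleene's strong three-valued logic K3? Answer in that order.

U; ⊤

In K3ʷ: b | b = U | U = U
c -> (b | b) = ⊤ -> U = U  [any arg is the third value ⇒ result is the third value]
a -> (c -> (b | b)) = ⊥ -> U = U
In Kleene's strong three-valued logic K3: b | b = U | U = U
c -> (b | b) = ⊤ -> U = U
a -> (c -> (b | b)) = ⊥ -> U = ⊤
They differ because K3ʷ and Kleene's strong three-valued logic K3 treat U differently under the binary connectives.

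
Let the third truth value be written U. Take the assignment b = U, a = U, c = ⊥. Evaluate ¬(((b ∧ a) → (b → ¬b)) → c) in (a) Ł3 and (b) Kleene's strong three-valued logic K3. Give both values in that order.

In Ł3: b ∧ a = U ∧ U = U
¬b = ¬U = U
b → ¬b = U → U = ⊤  [min(1, 1−½+½)]
(b ∧ a) → (b → ¬b) = U → ⊤ = ⊤
((b ∧ a) → (b → ¬b)) → c = ⊤ → ⊥ = ⊥
¬(((b ∧ a) → (b → ¬b)) → c) = ¬⊥ = ⊤
In Kleene's strong three-valued logic K3: b ∧ a = U ∧ U = U
¬b = ¬U = U
b → ¬b = U → U = U
(b ∧ a) → (b → ¬b) = U → U = U
((b ∧ a) → (b → ¬b)) → c = U → ⊥ = U
¬(((b ∧ a) → (b → ¬b)) → c) = ¬U = U
They differ because Ł3 and Kleene's strong three-valued logic K3 treat U differently under implication.

⊤; U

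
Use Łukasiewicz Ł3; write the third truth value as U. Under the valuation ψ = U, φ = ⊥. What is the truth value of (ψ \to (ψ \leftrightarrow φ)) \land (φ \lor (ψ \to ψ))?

⊤

ψ \leftrightarrow φ = U \leftrightarrow ⊥ = U  [1 − |½−0|]
ψ \to (ψ \leftrightarrow φ) = U \to U = ⊤
ψ \to ψ = U \to U = ⊤
φ \lor (ψ \to ψ) = ⊥ \lor ⊤ = ⊤
(ψ \to (ψ \leftrightarrow φ)) \land (φ \lor (ψ \to ψ)) = ⊤ \land ⊤ = ⊤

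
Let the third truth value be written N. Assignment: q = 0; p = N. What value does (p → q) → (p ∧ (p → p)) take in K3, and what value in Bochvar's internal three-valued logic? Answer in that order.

N; N

In K3: p → q = N → 0 = N  [¬N ∨ 0]
p → p = N → N = N
p ∧ (p → p) = N ∧ N = N
(p → q) → (p ∧ (p → p)) = N → N = N
In Bochvar's internal three-valued logic: p → q = N → 0 = N
p → p = N → N = N
p ∧ (p → p) = N ∧ N = N
(p → q) → (p ∧ (p → p)) = N → N = N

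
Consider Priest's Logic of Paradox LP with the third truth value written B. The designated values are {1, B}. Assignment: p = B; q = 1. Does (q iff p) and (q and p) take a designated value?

Yes

q iff p = 1 iff B = B
q and p = 1 and B = B
(q iff p) and (q and p) = B and B = B
B ∈ {1, B}.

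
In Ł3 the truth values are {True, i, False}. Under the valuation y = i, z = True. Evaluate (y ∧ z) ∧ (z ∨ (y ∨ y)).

y ∧ z = i ∧ True = i
y ∨ y = i ∨ i = i
z ∨ (y ∨ y) = True ∨ i = True
(y ∧ z) ∧ (z ∨ (y ∨ y)) = i ∧ True = i

i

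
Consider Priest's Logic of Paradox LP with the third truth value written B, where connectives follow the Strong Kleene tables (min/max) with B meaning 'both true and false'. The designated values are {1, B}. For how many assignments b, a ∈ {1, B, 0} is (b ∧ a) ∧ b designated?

Designated under: (b=1, a=1); (b=1, a=B); (b=B, a=1); (b=B, a=B).

4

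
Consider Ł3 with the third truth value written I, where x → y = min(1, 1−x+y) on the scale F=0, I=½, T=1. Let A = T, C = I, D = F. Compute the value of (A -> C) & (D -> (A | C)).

I

A -> C = T -> I = I  [min(1, 1−1+½)]
A | C = T | I = T
D -> (A | C) = F -> T = T
(A -> C) & (D -> (A | C)) = I & T = I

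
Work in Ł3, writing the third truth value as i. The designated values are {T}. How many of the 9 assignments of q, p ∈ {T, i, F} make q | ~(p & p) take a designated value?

Of the 9 assignments, 5 give a value in {T}.

5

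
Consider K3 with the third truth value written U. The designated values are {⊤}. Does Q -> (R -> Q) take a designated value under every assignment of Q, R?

No

Countermodel: Q=U, R=⊤ gives U, which is not designated.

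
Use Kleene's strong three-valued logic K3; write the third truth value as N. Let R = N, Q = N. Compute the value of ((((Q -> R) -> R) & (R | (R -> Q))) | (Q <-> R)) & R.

N

Q -> R = N -> N = N
(Q -> R) -> R = N -> N = N
R -> Q = N -> N = N
R | (R -> Q) = N | N = N
((Q -> R) -> R) & (R | (R -> Q)) = N & N = N
Q <-> R = N <-> N = N
(((Q -> R) -> R) & (R | (R -> Q))) | (Q <-> R) = N | N = N
((((Q -> R) -> R) & (R | (R -> Q))) | (Q <-> R)) & R = N & N = N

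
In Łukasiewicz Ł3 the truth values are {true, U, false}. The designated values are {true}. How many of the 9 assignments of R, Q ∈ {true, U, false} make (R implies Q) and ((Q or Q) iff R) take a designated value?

3

Designated under: (R=true, Q=true); (R=U, Q=U); (R=false, Q=false).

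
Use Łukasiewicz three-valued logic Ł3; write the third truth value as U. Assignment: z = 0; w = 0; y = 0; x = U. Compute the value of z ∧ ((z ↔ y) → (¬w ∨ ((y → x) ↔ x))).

0

z ↔ y = 0 ↔ 0 = 1
¬w = ¬0 = 1
y → x = 0 → U = 1
(y → x) ↔ x = 1 ↔ U = U
¬w ∨ ((y → x) ↔ x) = 1 ∨ U = 1
(z ↔ y) → (¬w ∨ ((y → x) ↔ x)) = 1 → 1 = 1
z ∧ ((z ↔ y) → (¬w ∨ ((y → x) ↔ x))) = 0 ∧ 1 = 0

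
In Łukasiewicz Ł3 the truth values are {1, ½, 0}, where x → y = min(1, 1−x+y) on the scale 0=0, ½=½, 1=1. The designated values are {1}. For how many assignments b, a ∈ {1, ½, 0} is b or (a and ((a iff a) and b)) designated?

Designated under: (b=1, a=1); (b=1, a=½); (b=1, a=0).

3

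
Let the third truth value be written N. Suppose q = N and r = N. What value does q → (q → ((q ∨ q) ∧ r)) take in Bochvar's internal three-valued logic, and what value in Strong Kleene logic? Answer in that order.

N; N

In Bochvar's internal three-valued logic: q ∨ q = N ∨ N = N
(q ∨ q) ∧ r = N ∧ N = N
q → ((q ∨ q) ∧ r) = N → N = N  [any arg is the third value ⇒ result is the third value]
q → (q → ((q ∨ q) ∧ r)) = N → N = N
In Strong Kleene logic: q ∨ q = N ∨ N = N
(q ∨ q) ∧ r = N ∧ N = N
q → ((q ∨ q) ∧ r) = N → N = N  [¬N ∨ N]
q → (q → ((q ∨ q) ∧ r)) = N → N = N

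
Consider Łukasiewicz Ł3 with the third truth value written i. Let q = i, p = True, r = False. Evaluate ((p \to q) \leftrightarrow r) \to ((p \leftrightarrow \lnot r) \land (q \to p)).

True

p \to q = True \to i = i  [min(1, 1−1+½)]
(p \to q) \leftrightarrow r = i \leftrightarrow False = i
\lnot r = \lnot False = True
p \leftrightarrow \lnot r = True \leftrightarrow True = True
q \to p = i \to True = True
(p \leftrightarrow \lnot r) \land (q \to p) = True \land True = True
((p \to q) \leftrightarrow r) \to ((p \leftrightarrow \lnot r) \land (q \to p)) = i \to True = True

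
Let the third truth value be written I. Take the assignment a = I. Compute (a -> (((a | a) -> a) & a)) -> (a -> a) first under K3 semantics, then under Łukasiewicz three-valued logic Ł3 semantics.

I; T

In K3: a | a = I | I = I
(a | a) -> a = I -> I = I
((a | a) -> a) & a = I & I = I
a -> (((a | a) -> a) & a) = I -> I = I
a -> a = I -> I = I
(a -> (((a | a) -> a) & a)) -> (a -> a) = I -> I = I
In Łukasiewicz three-valued logic Ł3: a | a = I | I = I
(a | a) -> a = I -> I = T  [min(1, 1−½+½)]
((a | a) -> a) & a = T & I = I
a -> (((a | a) -> a) & a) = I -> I = T
a -> a = I -> I = T
(a -> (((a | a) -> a) & a)) -> (a -> a) = T -> T = T
They differ because K3 and Łukasiewicz three-valued logic Ł3 treat I differently under implication.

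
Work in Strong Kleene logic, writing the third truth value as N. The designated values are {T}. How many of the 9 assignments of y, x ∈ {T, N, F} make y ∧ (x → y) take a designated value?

3

Designated under: (y=T, x=T); (y=T, x=N); (y=T, x=F).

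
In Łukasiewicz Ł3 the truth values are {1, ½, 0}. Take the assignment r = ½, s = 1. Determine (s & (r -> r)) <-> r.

½

r -> r = ½ -> ½ = 1
s & (r -> r) = 1 & 1 = 1
(s & (r -> r)) <-> r = 1 <-> ½ = ½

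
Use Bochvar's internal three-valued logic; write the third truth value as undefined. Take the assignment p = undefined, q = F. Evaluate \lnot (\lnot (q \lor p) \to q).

q \lor p = F \lor undefined = undefined
\lnot (q \lor p) = \lnot undefined = undefined
\lnot (q \lor p) \to q = undefined \to F = undefined  [any arg is the third value ⇒ result is the third value]
\lnot (\lnot (q \lor p) \to q) = \lnot undefined = undefined

undefined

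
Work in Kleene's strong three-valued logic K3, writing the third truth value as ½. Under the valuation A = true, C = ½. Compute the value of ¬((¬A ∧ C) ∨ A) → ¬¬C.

true

¬A = ¬true = false
¬A ∧ C = false ∧ ½ = false
(¬A ∧ C) ∨ A = false ∨ true = true
¬((¬A ∧ C) ∨ A) = ¬true = false
¬C = ¬½ = ½
¬¬C = ¬½ = ½
¬((¬A ∧ C) ∨ A) → ¬¬C = false → ½ = true  [¬false ∨ ½]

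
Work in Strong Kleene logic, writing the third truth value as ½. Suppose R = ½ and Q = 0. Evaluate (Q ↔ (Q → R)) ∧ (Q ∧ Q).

0

Q → R = 0 → ½ = 1  [¬0 ∨ ½]
Q ↔ (Q → R) = 0 ↔ 1 = 0
Q ∧ Q = 0 ∧ 0 = 0
(Q ↔ (Q → R)) ∧ (Q ∧ Q) = 0 ∧ 0 = 0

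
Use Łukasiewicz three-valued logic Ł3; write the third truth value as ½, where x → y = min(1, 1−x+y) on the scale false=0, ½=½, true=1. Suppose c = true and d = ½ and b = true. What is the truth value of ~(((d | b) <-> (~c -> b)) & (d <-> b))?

d | b = ½ | true = true
~c = ~true = false
~c -> b = false -> true = true
(d | b) <-> (~c -> b) = true <-> true = true
d <-> b = ½ <-> true = ½  [1 − |½−1|]
((d | b) <-> (~c -> b)) & (d <-> b) = true & ½ = ½
~(((d | b) <-> (~c -> b)) & (d <-> b)) = ~½ = ½

½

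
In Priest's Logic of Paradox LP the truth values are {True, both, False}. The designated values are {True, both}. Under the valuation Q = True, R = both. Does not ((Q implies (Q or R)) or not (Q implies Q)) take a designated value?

No

Q or R = True or both = True
Q implies (Q or R) = True implies True = True
Q implies Q = True implies True = True
not (Q implies Q) = not True = False
(Q implies (Q or R)) or not (Q implies Q) = True or False = True
not ((Q implies (Q or R)) or not (Q implies Q)) = not True = False
False ∉ {True, both}.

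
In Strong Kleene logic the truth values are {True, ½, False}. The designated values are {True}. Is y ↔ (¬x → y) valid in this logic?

Countermodel: y=½, x=True gives ½, which is not designated.

No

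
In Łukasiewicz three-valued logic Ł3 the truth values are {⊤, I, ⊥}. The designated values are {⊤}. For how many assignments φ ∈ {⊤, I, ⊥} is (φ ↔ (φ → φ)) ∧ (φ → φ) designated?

1

φ=⊤: ⊤ ✓
φ=I: I ·
φ=⊥: ⊥ ·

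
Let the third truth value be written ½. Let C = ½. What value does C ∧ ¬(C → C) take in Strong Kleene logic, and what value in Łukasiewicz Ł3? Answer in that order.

In Strong Kleene logic: C → C = ½ → ½ = ½  [¬½ ∨ ½]
¬(C → C) = ¬½ = ½
C ∧ ¬(C → C) = ½ ∧ ½ = ½
In Łukasiewicz Ł3: C → C = ½ → ½ = T  [min(1, 1−½+½)]
¬(C → C) = ¬T = F
C ∧ ¬(C → C) = ½ ∧ F = F
They differ because Strong Kleene logic and Łukasiewicz Ł3 treat ½ differently under implication.

½; F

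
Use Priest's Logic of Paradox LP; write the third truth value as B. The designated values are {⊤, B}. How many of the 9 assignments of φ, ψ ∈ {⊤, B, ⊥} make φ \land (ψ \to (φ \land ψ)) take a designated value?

6

Of the 9 assignments, 6 give a value in {⊤, B}.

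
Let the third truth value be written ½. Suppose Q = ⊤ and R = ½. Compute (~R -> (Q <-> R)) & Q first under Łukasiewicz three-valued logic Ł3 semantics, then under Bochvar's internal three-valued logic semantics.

⊤; ½

In Łukasiewicz three-valued logic Ł3: ~R = ~½ = ½
Q <-> R = ⊤ <-> ½ = ½  [1 − |1−½|]
~R -> (Q <-> R) = ½ -> ½ = ⊤
(~R -> (Q <-> R)) & Q = ⊤ & ⊤ = ⊤
In Bochvar's internal three-valued logic: ~R = ~½ = ½
Q <-> R = ⊤ <-> ½ = ½
~R -> (Q <-> R) = ½ -> ½ = ½  [any arg is the third value ⇒ result is the third value]
(~R -> (Q <-> R)) & Q = ½ & ⊤ = ½
They differ because Łukasiewicz three-valued logic Ł3 and Bochvar's internal three-valued logic treat ½ differently under the binary connectives.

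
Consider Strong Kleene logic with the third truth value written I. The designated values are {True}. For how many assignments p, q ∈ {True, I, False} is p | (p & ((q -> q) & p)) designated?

3

Designated under: (p=True, q=True); (p=True, q=I); (p=True, q=False).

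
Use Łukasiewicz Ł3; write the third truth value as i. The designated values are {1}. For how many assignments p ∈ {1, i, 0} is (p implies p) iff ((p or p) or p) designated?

p=1: 1 ✓
p=i: i ·
p=0: 0 ·

1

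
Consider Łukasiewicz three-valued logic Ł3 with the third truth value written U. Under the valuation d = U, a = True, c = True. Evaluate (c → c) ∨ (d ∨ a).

True

c → c = True → True = True
d ∨ a = U ∨ True = True
(c → c) ∨ (d ∨ a) = True ∨ True = True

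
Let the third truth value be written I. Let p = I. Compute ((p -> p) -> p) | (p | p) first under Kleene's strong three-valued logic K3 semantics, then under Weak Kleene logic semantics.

In Kleene's strong three-valued logic K3: p -> p = I -> I = I  [~I | I]
(p -> p) -> p = I -> I = I
p | p = I | I = I
((p -> p) -> p) | (p | p) = I | I = I
In Weak Kleene logic: p -> p = I -> I = I
(p -> p) -> p = I -> I = I
p | p = I | I = I
((p -> p) -> p) | (p | p) = I | I = I

I; I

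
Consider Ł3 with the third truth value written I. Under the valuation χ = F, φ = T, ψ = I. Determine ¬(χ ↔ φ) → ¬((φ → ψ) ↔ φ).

I

χ ↔ φ = F ↔ T = F
¬(χ ↔ φ) = ¬F = T
φ → ψ = T → I = I
(φ → ψ) ↔ φ = I ↔ T = I
¬((φ → ψ) ↔ φ) = ¬I = I
¬(χ ↔ φ) → ¬((φ → ψ) ↔ φ) = T → I = I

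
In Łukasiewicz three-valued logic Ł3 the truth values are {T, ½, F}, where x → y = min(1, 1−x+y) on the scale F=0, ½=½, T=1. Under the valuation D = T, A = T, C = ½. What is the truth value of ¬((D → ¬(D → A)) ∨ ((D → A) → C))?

D → A = T → T = T
¬(D → A) = ¬T = F
D → ¬(D → A) = T → F = F
D → A = T → T = T
(D → A) → C = T → ½ = ½  [min(1, 1−1+½)]
(D → ¬(D → A)) ∨ ((D → A) → C) = F ∨ ½ = ½
¬((D → ¬(D → A)) ∨ ((D → A) → C)) = ¬½ = ½

½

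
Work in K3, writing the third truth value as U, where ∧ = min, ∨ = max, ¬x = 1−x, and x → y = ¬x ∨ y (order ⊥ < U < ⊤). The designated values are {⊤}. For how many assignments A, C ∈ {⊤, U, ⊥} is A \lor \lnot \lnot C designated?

5

Of the 9 assignments, 5 give a value in {⊤}.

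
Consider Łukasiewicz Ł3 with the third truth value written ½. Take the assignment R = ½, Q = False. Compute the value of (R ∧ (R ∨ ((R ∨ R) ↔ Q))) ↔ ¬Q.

R ∨ R = ½ ∨ ½ = ½
(R ∨ R) ↔ Q = ½ ↔ False = ½  [1 − |½−0|]
R ∨ ((R ∨ R) ↔ Q) = ½ ∨ ½ = ½
R ∧ (R ∨ ((R ∨ R) ↔ Q)) = ½ ∧ ½ = ½
¬Q = ¬False = True
(R ∧ (R ∨ ((R ∨ R) ↔ Q))) ↔ ¬Q = ½ ↔ True = ½

½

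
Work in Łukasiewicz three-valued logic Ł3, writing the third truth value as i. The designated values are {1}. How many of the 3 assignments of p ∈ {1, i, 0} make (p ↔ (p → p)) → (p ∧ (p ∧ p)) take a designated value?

3

p=1: 1 ✓
p=i: 1 ✓
p=0: 1 ✓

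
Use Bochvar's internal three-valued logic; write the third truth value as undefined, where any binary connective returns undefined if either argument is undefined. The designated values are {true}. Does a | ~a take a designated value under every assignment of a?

No

Countermodel: a=undefined gives undefined, which is not designated.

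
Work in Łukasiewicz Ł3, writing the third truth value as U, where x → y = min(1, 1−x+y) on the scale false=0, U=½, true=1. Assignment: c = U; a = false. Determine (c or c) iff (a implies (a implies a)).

c or c = U or U = U
a implies a = false implies false = true
a implies (a implies a) = false implies true = true
(c or c) iff (a implies (a implies a)) = U iff true = U  [1 − |½−1|]

U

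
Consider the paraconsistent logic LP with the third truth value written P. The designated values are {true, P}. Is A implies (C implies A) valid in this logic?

Every assignment of A, C over {true, P, false} gives a value in {true, P}.
In particular, with A=P, C=P: A implies (C implies A) = P.

Yes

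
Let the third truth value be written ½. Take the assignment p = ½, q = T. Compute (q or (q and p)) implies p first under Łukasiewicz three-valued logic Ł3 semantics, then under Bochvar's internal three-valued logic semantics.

½; ½

In Łukasiewicz three-valued logic Ł3: q and p = T and ½ = ½
q or (q and p) = T or ½ = T
(q or (q and p)) implies p = T implies ½ = ½
In Bochvar's internal three-valued logic: q and p = T and ½ = ½
q or (q and p) = T or ½ = ½
(q or (q and p)) implies p = ½ implies ½ = ½  [any arg is the third value ⇒ result is the third value]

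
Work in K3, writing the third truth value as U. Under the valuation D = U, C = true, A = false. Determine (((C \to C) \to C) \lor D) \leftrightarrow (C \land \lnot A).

C \to C = true \to true = true
(C \to C) \to C = true \to true = true
((C \to C) \to C) \lor D = true \lor U = true
\lnot A = \lnot false = true
C \land \lnot A = true \land true = true
(((C \to C) \to C) \lor D) \leftrightarrow (C \land \lnot A) = true \leftrightarrow true = true

true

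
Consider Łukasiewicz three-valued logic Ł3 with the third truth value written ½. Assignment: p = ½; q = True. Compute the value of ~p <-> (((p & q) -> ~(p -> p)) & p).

True

~p = ~½ = ½
p & q = ½ & True = ½
p -> p = ½ -> ½ = True
~(p -> p) = ~True = False
(p & q) -> ~(p -> p) = ½ -> False = ½
((p & q) -> ~(p -> p)) & p = ½ & ½ = ½
~p <-> (((p & q) -> ~(p -> p)) & p) = ½ <-> ½ = True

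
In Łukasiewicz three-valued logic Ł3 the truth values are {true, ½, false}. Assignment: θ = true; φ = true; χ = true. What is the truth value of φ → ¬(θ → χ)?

θ → χ = true → true = true
¬(θ → χ) = ¬true = false
φ → ¬(θ → χ) = true → false = false

false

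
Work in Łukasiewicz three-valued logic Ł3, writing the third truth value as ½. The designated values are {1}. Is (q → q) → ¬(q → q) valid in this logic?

No

Countermodel: q=1 gives 0, which is not designated.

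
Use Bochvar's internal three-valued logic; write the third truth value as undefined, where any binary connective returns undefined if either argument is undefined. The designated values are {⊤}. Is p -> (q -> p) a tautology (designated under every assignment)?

No

Countermodel: p=⊤, q=undefined gives undefined, which is not designated.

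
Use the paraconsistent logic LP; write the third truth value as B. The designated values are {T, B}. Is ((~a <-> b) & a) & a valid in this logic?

No

Countermodel: a=T, b=T gives F, which is not designated.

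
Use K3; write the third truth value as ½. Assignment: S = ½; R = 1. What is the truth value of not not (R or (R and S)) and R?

R and S = 1 and ½ = ½
R or (R and S) = 1 or ½ = 1
not (R or (R and S)) = not 1 = 0
not not (R or (R and S)) = not 0 = 1
not not (R or (R and S)) and R = 1 and 1 = 1

1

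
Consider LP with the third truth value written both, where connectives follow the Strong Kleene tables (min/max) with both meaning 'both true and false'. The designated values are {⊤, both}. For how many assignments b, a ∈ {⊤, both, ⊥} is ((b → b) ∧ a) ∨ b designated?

8

Of the 9 assignments, 8 give a value in {⊤, both}.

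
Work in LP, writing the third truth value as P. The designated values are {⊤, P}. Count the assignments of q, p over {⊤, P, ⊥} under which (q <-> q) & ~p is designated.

6

Of the 9 assignments, 6 give a value in {⊤, P}.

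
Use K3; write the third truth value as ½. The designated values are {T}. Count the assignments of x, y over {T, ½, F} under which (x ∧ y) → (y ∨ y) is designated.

7

Of the 9 assignments, 7 give a value in {T}.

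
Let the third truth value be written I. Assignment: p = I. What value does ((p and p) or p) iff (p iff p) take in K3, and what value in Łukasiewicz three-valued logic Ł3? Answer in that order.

I; I

In K3: p and p = I and I = I
(p and p) or p = I or I = I
p iff p = I iff I = I
((p and p) or p) iff (p iff p) = I iff I = I
In Łukasiewicz three-valued logic Ł3: p and p = I and I = I
(p and p) or p = I or I = I
p iff p = I iff I = 1
((p and p) or p) iff (p iff p) = I iff 1 = I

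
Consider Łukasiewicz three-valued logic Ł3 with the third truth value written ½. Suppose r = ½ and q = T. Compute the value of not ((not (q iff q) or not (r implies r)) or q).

q iff q = T iff T = T
not (q iff q) = not T = F
r implies r = ½ implies ½ = T
not (r implies r) = not T = F
not (q iff q) or not (r implies r) = F or F = F
(not (q iff q) or not (r implies r)) or q = F or T = T
not ((not (q iff q) or not (r implies r)) or q) = not T = F

F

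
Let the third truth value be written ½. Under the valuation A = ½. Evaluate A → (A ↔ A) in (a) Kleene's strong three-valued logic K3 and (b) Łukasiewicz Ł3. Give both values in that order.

½; 1

In Kleene's strong three-valued logic K3: A ↔ A = ½ ↔ ½ = ½
A → (A ↔ A) = ½ → ½ = ½  [¬½ ∨ ½]
In Łukasiewicz Ł3: A ↔ A = ½ ↔ ½ = 1
A → (A ↔ A) = ½ → 1 = 1
They differ because Kleene's strong three-valued logic K3 and Łukasiewicz Ł3 treat ½ differently under implication.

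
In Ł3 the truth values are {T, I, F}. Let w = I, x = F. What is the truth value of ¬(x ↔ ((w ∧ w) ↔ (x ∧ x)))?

w ∧ w = I ∧ I = I
x ∧ x = F ∧ F = F
(w ∧ w) ↔ (x ∧ x) = I ↔ F = I  [1 − |½−0|]
x ↔ ((w ∧ w) ↔ (x ∧ x)) = F ↔ I = I
¬(x ↔ ((w ∧ w) ↔ (x ∧ x))) = ¬I = I

I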